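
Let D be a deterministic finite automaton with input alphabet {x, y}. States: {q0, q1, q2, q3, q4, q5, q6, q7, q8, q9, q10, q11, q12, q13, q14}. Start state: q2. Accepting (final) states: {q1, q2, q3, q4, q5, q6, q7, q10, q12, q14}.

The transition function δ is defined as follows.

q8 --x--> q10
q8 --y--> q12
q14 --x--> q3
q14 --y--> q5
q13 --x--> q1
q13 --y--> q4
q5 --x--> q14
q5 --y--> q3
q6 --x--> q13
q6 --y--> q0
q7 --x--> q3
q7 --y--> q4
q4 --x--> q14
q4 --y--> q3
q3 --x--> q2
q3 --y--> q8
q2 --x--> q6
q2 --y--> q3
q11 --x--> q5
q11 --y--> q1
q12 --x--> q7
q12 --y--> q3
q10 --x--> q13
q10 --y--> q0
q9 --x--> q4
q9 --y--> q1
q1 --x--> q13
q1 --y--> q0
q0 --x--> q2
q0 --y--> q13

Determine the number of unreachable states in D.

BFS from q2 reaches {q0, q1, q2, q3, q4, q5, q6, q7, q8, q10, q12, q13, q14}; the 2 state(s) q9, q11 are never visited.

2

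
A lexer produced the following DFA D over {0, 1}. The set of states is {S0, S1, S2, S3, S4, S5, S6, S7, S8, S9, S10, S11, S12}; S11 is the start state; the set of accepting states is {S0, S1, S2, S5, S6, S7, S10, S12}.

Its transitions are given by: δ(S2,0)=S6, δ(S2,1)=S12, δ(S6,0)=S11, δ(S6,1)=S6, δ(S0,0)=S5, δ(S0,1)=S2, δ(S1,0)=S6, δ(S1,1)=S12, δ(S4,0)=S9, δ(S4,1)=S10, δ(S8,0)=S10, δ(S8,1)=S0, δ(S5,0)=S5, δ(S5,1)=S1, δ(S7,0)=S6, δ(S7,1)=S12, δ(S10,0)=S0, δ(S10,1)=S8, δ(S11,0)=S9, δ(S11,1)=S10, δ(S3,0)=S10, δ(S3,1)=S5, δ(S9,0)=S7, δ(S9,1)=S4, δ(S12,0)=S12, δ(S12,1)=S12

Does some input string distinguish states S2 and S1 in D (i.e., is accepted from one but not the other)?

No

First remove the unreachable states {S3}; 12 states remain.
P0 = {S0,S1,S2,S5,S6,S7,S10,S12} | {S4,S8,S9,S11}.
Split {S0,S1,S2,S5,S6,S7,S10,S12} by δ(·,0) → {S0,S1,S2,S5,S7,S10,S12} and {S6}.
Refine {S0,S1,S2,S5,S7,S10,S12} on symbol 0: members go to different blocks, giving {S0,S5,S10,S12} and {S1,S2,S7}.
Split {S0,S5,S10,S12} by δ(·,1) → {S0,S5} and {S10} and {S12}.
On input 0, block {S4,S8,S9,S11} splits into {S4,S11} and {S8} and {S9}.
The partition is now stable with 8 blocks: {S0,S5} | {S4,S11} | {S6} | {S1,S2,S7} | {S10} | {S12} | {S8} | {S9}.
S2 and S1 lie in the same block of the stable partition, so they are equivalent — no string distinguishes them.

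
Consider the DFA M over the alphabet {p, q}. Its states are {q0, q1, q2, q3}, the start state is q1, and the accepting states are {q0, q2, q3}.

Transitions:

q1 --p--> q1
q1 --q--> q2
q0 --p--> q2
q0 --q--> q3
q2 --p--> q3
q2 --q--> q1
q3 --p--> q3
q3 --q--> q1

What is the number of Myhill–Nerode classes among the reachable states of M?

2

Reachable states from the start: {q1,q2,q3}. Unreachable: {q0} — drop them.
Start with accepting vs non-accepting: {q2,q3} | {q1}.
The partition is now stable with 2 blocks: {q2,q3} | {q1}.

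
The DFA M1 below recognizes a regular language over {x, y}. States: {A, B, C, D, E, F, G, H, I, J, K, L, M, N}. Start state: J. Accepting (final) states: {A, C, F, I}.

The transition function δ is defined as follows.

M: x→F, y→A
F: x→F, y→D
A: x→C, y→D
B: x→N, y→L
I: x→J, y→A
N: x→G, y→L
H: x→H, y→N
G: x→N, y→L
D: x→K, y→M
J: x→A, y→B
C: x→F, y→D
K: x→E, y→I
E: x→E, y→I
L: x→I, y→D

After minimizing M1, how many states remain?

Reachable states from the start: {A,B,C,D,E,F,G,I,J,K,L,M,N}. Unreachable: {H} — drop them.
Initial partition by acceptance: {A,C,F,I} | {B,D,E,G,J,K,L,M,N}.
Split {A,C,F,I} by δ(·,x) → {A,C,F} and {I}.
Split {B,D,E,G,J,K,L,M,N} by δ(·,x) → {B,D,E,G,K,N} and {J,M} and {L}.
Refine {B,D,E,G,K,N} on symbol y: members go to different blocks, giving {B,G,N} and {E,K} and {D}.
Split {J,M} by δ(·,y) → {J} and {M}.
Stable partition: {A,C,F} | {B,G,N} | {I} | {J} | {L} | {E,K} | {D} | {M} — 8 equivalence classes.

8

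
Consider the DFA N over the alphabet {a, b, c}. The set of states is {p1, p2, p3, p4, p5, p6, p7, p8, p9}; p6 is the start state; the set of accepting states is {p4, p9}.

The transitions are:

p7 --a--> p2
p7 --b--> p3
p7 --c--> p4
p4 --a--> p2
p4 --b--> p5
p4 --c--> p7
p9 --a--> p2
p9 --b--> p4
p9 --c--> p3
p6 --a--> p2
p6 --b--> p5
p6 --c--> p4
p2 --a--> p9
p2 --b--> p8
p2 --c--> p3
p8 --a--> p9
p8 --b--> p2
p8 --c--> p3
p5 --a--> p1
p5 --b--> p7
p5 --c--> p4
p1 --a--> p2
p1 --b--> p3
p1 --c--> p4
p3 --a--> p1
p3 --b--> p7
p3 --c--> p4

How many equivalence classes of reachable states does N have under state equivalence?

5

All states are reachable from the start state.
Start with accepting vs non-accepting: {p4,p9} | {p1,p2,p3,p5,p6,p7,p8}.
Refine {p4,p9} on symbol b: members go to different blocks, giving {p4} and {p9}.
Split {p1,p2,p3,p5,p6,p7,p8} by δ(·,a) → {p1,p3,p5,p6,p7} and {p2,p8}.
Split {p1,p3,p5,p6,p7} by δ(·,a) → {p1,p6,p7} and {p3,p5}.
No further refinement is possible. Final partition (5 blocks): {p4} | {p1,p6,p7} | {p9} | {p2,p8} | {p3,p5}.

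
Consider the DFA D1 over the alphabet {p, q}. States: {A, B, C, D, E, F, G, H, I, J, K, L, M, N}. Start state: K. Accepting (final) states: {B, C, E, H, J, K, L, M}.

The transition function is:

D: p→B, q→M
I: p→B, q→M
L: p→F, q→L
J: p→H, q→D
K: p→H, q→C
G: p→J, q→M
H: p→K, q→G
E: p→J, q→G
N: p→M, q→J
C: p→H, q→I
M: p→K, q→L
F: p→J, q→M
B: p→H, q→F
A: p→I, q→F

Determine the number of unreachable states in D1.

Starting at K and following transitions, the reachable set is {B, C, D, F, G, H, I, J, K, L, M}. That leaves A, E, N unreachable — 3 in total.

3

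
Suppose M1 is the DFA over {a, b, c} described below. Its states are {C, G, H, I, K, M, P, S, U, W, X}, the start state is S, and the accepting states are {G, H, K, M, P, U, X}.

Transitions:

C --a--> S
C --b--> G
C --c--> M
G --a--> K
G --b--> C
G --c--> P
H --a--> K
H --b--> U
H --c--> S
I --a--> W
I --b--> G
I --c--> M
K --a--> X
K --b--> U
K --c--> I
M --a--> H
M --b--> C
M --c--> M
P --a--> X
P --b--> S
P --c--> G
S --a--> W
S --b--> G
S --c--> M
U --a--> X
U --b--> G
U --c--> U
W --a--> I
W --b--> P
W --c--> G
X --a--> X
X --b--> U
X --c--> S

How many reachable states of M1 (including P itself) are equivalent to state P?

Every state is reachable, so we keep all 11.
P0 = {G,H,K,M,P,U,X} | {C,I,S,W}.
On input b, block {G,H,K,M,P,U,X} splits into {H,K,U,X} and {G,M,P}.
On input b, block {H,K,U,X} splits into {H,K,X} and {U}.
The partition is now stable with 4 blocks: {H,K,X} | {C,I,S,W} | {G,M,P} | {U}.
State P belongs to the block {G,M,P}, which has 3 states.

3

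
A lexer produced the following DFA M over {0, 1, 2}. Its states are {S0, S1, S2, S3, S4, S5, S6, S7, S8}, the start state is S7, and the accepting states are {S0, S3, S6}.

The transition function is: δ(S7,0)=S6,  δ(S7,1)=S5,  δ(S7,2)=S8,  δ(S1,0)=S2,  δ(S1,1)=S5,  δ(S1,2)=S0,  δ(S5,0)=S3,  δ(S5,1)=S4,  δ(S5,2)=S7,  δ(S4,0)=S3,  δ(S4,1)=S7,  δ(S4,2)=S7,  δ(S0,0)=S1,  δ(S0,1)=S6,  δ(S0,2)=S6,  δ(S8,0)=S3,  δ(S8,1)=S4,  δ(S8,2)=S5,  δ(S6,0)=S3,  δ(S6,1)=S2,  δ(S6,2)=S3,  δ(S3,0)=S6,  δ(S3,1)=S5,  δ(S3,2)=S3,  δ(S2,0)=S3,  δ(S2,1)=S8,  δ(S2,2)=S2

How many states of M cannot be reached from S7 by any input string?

Starting at S7 and following transitions, the reachable set is {S2, S3, S4, S5, S6, S7, S8}. That leaves S0, S1 unreachable — 2 in total.

2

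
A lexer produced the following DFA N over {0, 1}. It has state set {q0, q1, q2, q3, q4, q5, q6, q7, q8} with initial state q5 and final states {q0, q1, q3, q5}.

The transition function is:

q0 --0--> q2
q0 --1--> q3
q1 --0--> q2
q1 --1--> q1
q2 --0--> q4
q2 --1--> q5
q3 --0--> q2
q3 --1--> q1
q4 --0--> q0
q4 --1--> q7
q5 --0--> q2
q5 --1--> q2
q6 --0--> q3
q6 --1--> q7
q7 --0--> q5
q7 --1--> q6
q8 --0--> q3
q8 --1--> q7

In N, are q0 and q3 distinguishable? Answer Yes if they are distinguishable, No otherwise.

No

First remove the unreachable states {q8}; 8 states remain.
P0 = {q0,q1,q3,q5} | {q2,q4,q6,q7}.
Refine {q0,q1,q3,q5} on symbol 1: members go to different blocks, giving {q0,q1,q3} and {q5}.
Split {q2,q4,q6,q7} by δ(·,0) → {q4,q6} and {q2} and {q7}.
The partition is now stable with 5 blocks: {q0,q1,q3} | {q4,q6} | {q5} | {q2} | {q7}.
q0 and q3 lie in the same block of the stable partition, so they are equivalent — no string distinguishes them.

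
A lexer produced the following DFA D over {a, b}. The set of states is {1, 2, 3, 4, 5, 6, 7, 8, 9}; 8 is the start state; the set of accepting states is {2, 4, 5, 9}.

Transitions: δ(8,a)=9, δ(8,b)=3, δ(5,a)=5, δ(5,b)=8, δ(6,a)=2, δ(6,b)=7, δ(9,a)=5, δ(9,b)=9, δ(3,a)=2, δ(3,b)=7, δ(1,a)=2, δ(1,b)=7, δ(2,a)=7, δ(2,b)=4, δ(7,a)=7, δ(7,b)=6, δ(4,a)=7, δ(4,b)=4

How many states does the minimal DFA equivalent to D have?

6

Reachable states from the start: {2,3,4,5,6,7,8,9}. Unreachable: {1} — drop them.
Initial partition by acceptance: {2,4,5,9} | {3,6,7,8}.
Refine {2,4,5,9} on symbol a: members go to different blocks, giving {2,4} and {5,9}.
Refine {3,6,7,8} on symbol a: members go to different blocks, giving {3,6} and {7} and {8}.
Refine {5,9} on symbol b: members go to different blocks, giving {5} and {9}.
Stable partition: {2,4} | {3,6} | {5} | {7} | {8} | {9} — 6 equivalence classes.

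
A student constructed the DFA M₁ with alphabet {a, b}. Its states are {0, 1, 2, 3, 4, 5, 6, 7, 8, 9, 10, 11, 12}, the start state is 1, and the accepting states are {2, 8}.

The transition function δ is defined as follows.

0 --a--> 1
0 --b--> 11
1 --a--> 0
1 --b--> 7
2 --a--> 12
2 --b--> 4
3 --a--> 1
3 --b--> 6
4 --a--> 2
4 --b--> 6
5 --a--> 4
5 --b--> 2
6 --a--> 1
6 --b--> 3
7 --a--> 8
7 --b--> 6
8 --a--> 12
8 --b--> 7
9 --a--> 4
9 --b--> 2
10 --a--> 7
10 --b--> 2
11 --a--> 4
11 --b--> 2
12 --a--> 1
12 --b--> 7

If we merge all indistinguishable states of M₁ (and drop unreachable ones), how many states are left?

Reachable states from the start: {0,1,2,3,4,6,7,8,11,12}. Unreachable: {5,9,10} — drop them.
Initial partition by acceptance: {2,8} | {0,1,3,4,6,7,11,12}.
On input a, block {0,1,3,4,6,7,11,12} splits into {0,1,3,6,11,12} and {4,7}.
Refine {0,1,3,6,11,12} on symbol a: members go to different blocks, giving {0,1,3,6,12} and {11}.
Refine {0,1,3,6,12} on symbol b: members go to different blocks, giving {1,12} and {3,6} and {0}.
On input a, block {1,12} splits into {1} and {12}.
No further refinement is possible. Final partition (7 blocks): {2,8} | {1} | {4,7} | {11} | {3,6} | {0} | {12}.

7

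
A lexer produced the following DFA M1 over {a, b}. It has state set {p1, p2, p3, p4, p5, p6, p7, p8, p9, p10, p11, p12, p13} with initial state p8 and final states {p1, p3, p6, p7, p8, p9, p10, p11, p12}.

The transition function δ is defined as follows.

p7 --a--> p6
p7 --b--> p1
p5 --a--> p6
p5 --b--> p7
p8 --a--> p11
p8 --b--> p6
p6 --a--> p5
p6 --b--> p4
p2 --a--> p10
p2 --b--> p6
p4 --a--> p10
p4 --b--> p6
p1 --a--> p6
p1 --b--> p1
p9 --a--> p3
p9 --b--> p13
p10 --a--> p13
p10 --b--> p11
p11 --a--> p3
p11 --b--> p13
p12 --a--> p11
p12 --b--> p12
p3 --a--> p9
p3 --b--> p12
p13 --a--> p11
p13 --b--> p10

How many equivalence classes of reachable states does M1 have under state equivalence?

9

First remove the unreachable states {p2}; 12 states remain.
P0 = {p1,p3,p6,p7,p8,p9,p10,p11,p12} | {p4,p5,p13}.
Split {p1,p3,p6,p7,p8,p9,p10,p11,p12} by δ(·,a) → {p1,p3,p7,p8,p9,p11,p12} and {p6,p10}.
Refine {p1,p3,p7,p8,p9,p11,p12} on symbol a: members go to different blocks, giving {p3,p8,p9,p11,p12} and {p1,p7}.
On input b, block {p3,p8,p9,p11,p12} splits into {p3,p12} and {p9,p11} and {p8}.
Split {p4,p5,p13} by δ(·,a) → {p4,p5} and {p13}.
Refine {p4,p5} on symbol b: members go to different blocks, giving {p4} and {p5}.
On input a, block {p6,p10} splits into {p6} and {p10}.
Stable partition: {p3,p12} | {p4} | {p6} | {p1,p7} | {p9,p11} | {p8} | {p13} | {p5} | {p10} — 9 equivalence classes.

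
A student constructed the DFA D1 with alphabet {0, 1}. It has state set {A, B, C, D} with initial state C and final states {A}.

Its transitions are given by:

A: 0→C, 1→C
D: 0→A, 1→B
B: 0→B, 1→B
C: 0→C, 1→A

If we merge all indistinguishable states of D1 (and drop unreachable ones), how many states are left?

First remove the unreachable states {B,D}; 2 states remain.
P0 = {A} | {C}.
Stable partition: {A} | {C} — 2 equivalence classes.

2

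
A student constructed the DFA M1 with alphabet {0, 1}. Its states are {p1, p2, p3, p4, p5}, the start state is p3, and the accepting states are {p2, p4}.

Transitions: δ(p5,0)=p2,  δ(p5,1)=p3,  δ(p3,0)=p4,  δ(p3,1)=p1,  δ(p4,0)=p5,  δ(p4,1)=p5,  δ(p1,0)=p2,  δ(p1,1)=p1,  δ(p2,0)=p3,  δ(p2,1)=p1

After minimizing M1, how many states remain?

Start with accepting vs non-accepting: {p2,p4} | {p1,p3,p5}.
No further refinement is possible. Final partition (2 blocks): {p2,p4} | {p1,p3,p5}.

2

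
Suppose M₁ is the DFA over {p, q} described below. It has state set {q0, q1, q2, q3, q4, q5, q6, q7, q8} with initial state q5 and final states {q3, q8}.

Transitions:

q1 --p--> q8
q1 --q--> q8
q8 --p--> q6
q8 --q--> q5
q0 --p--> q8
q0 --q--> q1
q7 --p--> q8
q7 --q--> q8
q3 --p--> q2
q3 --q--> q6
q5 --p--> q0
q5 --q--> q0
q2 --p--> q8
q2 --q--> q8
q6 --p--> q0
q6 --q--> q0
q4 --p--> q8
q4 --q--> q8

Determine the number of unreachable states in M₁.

BFS from q5 reaches {q0, q1, q5, q6, q8}; the 4 state(s) q2, q3, q4, q7 are never visited.

4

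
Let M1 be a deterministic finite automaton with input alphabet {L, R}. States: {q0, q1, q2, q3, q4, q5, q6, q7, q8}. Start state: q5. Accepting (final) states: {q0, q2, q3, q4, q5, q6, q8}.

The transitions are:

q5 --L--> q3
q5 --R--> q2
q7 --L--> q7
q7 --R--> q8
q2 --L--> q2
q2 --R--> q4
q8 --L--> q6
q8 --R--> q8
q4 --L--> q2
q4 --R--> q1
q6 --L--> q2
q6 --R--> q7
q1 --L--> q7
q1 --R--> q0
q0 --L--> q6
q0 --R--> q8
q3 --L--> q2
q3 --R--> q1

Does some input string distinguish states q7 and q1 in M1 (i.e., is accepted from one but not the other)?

No

Every state is reachable, so we keep all 9.
Start with accepting vs non-accepting: {q0,q2,q3,q4,q5,q6,q8} | {q1,q7}.
Refine {q0,q2,q3,q4,q5,q6,q8} on symbol R: members go to different blocks, giving {q0,q2,q5,q8} and {q3,q4,q6}.
Refine {q0,q2,q5,q8} on symbol L: members go to different blocks, giving {q0,q5,q8} and {q2}.
Split {q0,q5,q8} by δ(·,R) → {q0,q8} and {q5}.
No further refinement is possible. Final partition (5 blocks): {q0,q8} | {q1,q7} | {q3,q4,q6} | {q2} | {q5}.
q7 and q1 lie in the same block of the stable partition, so they are equivalent — no string distinguishes them.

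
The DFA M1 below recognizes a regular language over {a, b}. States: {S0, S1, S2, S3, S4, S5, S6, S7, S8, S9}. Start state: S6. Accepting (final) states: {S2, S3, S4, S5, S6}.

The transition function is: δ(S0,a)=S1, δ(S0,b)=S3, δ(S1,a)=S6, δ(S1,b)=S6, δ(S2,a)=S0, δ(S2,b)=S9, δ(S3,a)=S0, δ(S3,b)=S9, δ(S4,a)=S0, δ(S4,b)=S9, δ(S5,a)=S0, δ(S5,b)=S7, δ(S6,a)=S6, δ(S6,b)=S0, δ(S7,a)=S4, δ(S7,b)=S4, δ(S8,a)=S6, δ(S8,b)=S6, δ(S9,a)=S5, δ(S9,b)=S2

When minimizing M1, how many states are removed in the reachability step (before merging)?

1

No path from S6 leads to S8; the other 9 states are all reachable.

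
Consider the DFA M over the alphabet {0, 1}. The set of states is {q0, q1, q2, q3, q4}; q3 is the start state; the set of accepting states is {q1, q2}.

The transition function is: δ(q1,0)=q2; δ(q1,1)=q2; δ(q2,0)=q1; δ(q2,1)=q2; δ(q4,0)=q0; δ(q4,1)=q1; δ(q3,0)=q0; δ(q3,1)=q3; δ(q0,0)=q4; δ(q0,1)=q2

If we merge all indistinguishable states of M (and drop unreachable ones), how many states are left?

3

All states are reachable from the start state.
P0 = {q1,q2} | {q0,q3,q4}.
On input 1, block {q0,q3,q4} splits into {q0,q4} and {q3}.
The partition is now stable with 3 blocks: {q1,q2} | {q0,q4} | {q3}.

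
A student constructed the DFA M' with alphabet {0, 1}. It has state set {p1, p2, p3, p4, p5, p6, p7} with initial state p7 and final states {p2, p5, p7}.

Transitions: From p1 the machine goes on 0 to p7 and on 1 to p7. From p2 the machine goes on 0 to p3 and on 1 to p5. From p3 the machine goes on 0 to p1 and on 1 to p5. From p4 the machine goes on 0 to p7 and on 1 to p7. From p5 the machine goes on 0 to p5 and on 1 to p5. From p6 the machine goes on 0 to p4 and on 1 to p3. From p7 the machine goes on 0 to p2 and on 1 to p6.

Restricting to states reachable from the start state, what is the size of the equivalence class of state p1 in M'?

All states are reachable from the start state.
P0 = {p2,p5,p7} | {p1,p3,p4,p6}.
Split {p2,p5,p7} by δ(·,0) → {p5,p7} and {p2}.
Split {p5,p7} by δ(·,0) → {p5} and {p7}.
Refine {p1,p3,p4,p6} on symbol 0: members go to different blocks, giving {p1,p4} and {p3,p6}.
Split {p3,p6} by δ(·,1) → {p3} and {p6}.
The partition is now stable with 6 blocks: {p5} | {p1,p4} | {p2} | {p7} | {p3} | {p6}.
The equivalence class containing p1 is {p1,p4}, of size 2.

2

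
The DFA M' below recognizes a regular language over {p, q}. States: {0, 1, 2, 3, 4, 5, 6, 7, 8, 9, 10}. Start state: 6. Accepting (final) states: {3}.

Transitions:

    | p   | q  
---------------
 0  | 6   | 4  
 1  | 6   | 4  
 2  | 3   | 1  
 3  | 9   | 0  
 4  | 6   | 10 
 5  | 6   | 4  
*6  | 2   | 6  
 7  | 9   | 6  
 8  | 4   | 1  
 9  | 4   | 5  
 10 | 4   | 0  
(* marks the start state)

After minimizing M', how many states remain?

6

States {7,8} cannot be reached from the start state, so discard them.
Start with accepting vs non-accepting: {3} | {0,1,2,4,5,6,9,10}.
On input p, block {0,1,2,4,5,6,9,10} splits into {0,1,4,5,6,9,10} and {2}.
On input p, block {0,1,4,5,6,9,10} splits into {0,1,4,5,9,10} and {6}.
On input p, block {0,1,4,5,9,10} splits into {0,1,4,5} and {9,10}.
Split {0,1,4,5} by δ(·,q) → {0,1,5} and {4}.
The partition is now stable with 6 blocks: {3} | {0,1,5} | {2} | {6} | {9,10} | {4}.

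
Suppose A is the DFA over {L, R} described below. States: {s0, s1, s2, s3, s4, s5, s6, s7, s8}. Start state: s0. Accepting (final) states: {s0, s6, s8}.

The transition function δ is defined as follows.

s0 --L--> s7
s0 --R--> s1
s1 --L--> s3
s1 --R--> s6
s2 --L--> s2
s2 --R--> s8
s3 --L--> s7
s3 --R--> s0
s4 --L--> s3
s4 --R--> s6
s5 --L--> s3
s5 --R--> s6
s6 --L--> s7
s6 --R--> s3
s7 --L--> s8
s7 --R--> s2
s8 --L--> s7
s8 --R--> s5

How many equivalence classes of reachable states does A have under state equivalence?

6

First remove the unreachable states {s4}; 8 states remain.
Start with accepting vs non-accepting: {s0,s6,s8} | {s1,s2,s3,s5,s7}.
Refine {s1,s2,s3,s5,s7} on symbol L: members go to different blocks, giving {s1,s2,s3,s5} and {s7}.
On input L, block {s1,s2,s3,s5} splits into {s1,s2,s5} and {s3}.
Refine {s0,s6,s8} on symbol R: members go to different blocks, giving {s0,s8} and {s6}.
Split {s1,s2,s5} by δ(·,L) → {s1,s5} and {s2}.
Stable partition: {s0,s8} | {s1,s5} | {s7} | {s3} | {s6} | {s2} — 6 equivalence classes.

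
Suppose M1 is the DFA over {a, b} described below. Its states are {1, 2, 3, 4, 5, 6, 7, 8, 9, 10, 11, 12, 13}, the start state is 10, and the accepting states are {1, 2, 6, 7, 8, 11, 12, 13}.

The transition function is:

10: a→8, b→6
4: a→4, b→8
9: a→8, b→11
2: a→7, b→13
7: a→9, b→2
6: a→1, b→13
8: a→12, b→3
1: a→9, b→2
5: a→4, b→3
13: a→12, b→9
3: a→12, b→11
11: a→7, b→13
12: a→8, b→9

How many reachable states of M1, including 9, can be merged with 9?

Reachable states from the start: {1,2,3,6,7,8,9,10,11,12,13}. Unreachable: {4,5} — drop them.
P0 = {1,2,6,7,8,11,12,13} | {3,9,10}.
Refine {1,2,6,7,8,11,12,13} on symbol a: members go to different blocks, giving {2,6,8,11,12,13} and {1,7}.
On input a, block {2,6,8,11,12,13} splits into {2,6,11} and {8,12,13}.
The partition is now stable with 4 blocks: {2,6,11} | {3,9,10} | {1,7} | {8,12,13}.
The equivalence class containing 9 is {3,9,10}, of size 3.

3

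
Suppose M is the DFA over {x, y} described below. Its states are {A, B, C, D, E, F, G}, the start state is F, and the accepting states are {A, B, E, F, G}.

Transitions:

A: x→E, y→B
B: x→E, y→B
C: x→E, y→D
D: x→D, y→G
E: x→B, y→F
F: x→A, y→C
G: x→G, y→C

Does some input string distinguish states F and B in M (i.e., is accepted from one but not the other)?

P0 = {A,B,E,F,G} | {C,D}.
Refine {A,B,E,F,G} on symbol y: members go to different blocks, giving {A,B,E} and {F,G}.
Refine {A,B,E} on symbol y: members go to different blocks, giving {A,B} and {E}.
Split {C,D} by δ(·,x) → {C} and {D}.
On input x, block {F,G} splits into {F} and {G}.
No further refinement is possible. Final partition (6 blocks): {A,B} | {C} | {F} | {E} | {D} | {G}.
F and B end up in different blocks, so they are distinguishable. For instance, the string 'y' is accepted from only B.

Yes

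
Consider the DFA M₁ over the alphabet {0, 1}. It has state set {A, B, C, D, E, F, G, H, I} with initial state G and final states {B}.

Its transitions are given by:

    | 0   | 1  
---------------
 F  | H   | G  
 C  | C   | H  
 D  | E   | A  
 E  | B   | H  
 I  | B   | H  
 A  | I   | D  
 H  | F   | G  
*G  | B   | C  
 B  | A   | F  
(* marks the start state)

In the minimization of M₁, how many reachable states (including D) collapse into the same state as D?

2

All states are reachable from the start state.
Start with accepting vs non-accepting: {B} | {A,C,D,E,F,G,H,I}.
Refine {A,C,D,E,F,G,H,I} on symbol 0: members go to different blocks, giving {A,C,D,F,H} and {E,G,I}.
On input 0, block {A,C,D,F,H} splits into {C,F,H} and {A,D}.
Refine {C,F,H} on symbol 1: members go to different blocks, giving {F,H} and {C}.
Split {E,G,I} by δ(·,1) → {E,I} and {G}.
Stable partition: {B} | {F,H} | {E,I} | {A,D} | {C} | {G} — 6 equivalence classes.
State D belongs to the block {A,D}, which has 2 states.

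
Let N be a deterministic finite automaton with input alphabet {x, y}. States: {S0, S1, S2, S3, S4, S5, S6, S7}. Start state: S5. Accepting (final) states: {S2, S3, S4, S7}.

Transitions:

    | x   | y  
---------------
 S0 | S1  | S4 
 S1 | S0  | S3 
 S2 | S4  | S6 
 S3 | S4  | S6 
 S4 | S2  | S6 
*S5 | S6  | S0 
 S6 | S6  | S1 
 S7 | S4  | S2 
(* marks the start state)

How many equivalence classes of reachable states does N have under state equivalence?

3

States {S7} cannot be reached from the start state, so discard them.
P0 = {S2,S3,S4} | {S0,S1,S5,S6}.
Refine {S0,S1,S5,S6} on symbol y: members go to different blocks, giving {S0,S1} and {S5,S6}.
No further refinement is possible. Final partition (3 blocks): {S2,S3,S4} | {S0,S1} | {S5,S6}.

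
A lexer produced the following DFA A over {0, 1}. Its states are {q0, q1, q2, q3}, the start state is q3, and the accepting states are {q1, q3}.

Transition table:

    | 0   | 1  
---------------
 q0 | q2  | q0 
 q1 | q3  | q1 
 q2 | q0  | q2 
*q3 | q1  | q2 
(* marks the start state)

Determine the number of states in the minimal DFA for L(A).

3

All states are reachable from the start state.
P0 = {q1,q3} | {q0,q2}.
Split {q1,q3} by δ(·,1) → {q1} and {q3}.
Stable partition: {q1} | {q0,q2} | {q3} — 3 equivalence classes.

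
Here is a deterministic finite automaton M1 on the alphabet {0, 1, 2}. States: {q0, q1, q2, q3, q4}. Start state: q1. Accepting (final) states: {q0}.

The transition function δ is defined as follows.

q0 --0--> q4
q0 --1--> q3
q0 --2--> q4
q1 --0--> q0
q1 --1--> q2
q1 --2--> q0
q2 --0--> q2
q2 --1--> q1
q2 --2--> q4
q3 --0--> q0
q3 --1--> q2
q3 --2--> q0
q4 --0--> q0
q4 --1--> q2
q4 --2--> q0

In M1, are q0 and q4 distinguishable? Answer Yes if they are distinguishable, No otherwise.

Every state is reachable, so we keep all 5.
Initial partition by acceptance: {q0} | {q1,q2,q3,q4}.
Refine {q1,q2,q3,q4} on symbol 0: members go to different blocks, giving {q1,q3,q4} and {q2}.
The partition is now stable with 3 blocks: {q0} | {q1,q3,q4} | {q2}.
q0 and q4 end up in different blocks, so they are distinguishable. For instance, the string 'ε' is accepted from only q0.

Yes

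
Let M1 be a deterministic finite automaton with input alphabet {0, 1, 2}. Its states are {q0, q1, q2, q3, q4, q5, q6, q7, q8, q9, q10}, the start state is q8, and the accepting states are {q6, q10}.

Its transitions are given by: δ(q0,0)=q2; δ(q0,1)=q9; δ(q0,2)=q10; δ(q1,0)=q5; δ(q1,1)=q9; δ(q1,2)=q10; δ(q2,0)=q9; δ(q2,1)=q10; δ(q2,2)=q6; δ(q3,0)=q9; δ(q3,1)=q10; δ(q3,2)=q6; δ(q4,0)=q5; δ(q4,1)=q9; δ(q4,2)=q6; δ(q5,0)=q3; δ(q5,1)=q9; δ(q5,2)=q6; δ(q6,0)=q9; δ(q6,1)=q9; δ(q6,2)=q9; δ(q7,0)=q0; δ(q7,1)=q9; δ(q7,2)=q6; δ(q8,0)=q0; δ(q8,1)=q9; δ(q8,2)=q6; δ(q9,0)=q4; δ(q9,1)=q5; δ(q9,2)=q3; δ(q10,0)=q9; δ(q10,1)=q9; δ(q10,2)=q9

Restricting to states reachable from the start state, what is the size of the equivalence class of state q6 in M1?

2

First remove the unreachable states {q1,q7}; 9 states remain.
Initial partition by acceptance: {q6,q10} | {q0,q2,q3,q4,q5,q8,q9}.
On input 1, block {q0,q2,q3,q4,q5,q8,q9} splits into {q0,q4,q5,q8,q9} and {q2,q3}.
Split {q0,q4,q5,q8,q9} by δ(·,0) → {q4,q8,q9} and {q0,q5}.
Split {q4,q8,q9} by δ(·,0) → {q4,q8} and {q9}.
The partition is now stable with 5 blocks: {q6,q10} | {q4,q8} | {q2,q3} | {q0,q5} | {q9}.
State q6 belongs to the block {q6,q10}, which has 2 states.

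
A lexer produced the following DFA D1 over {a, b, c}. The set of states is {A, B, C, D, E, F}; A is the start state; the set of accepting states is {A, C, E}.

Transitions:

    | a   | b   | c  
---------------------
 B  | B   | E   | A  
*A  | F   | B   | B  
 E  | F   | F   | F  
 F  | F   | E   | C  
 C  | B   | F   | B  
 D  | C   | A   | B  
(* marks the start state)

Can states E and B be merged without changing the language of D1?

No

States {D} cannot be reached from the start state, so discard them.
Initial partition by acceptance: {A,C,E} | {B,F}.
No further refinement is possible. Final partition (2 blocks): {A,C,E} | {B,F}.
E and B end up in different blocks, so they are distinguishable. For instance, the string 'ε' is accepted from only E.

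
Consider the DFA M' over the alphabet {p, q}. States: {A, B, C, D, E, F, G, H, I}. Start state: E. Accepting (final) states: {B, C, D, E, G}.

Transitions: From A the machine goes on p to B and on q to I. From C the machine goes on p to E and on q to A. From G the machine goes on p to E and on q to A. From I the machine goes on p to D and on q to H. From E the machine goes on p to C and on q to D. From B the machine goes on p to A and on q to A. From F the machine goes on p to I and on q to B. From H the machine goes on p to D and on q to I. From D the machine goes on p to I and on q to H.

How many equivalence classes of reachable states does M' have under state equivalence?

4

First remove the unreachable states {F,G}; 7 states remain.
P0 = {B,C,D,E} | {A,H,I}.
On input p, block {B,C,D,E} splits into {B,D} and {C,E}.
On input q, block {C,E} splits into {C} and {E}.
Stable partition: {B,D} | {A,H,I} | {C} | {E} — 4 equivalence classes.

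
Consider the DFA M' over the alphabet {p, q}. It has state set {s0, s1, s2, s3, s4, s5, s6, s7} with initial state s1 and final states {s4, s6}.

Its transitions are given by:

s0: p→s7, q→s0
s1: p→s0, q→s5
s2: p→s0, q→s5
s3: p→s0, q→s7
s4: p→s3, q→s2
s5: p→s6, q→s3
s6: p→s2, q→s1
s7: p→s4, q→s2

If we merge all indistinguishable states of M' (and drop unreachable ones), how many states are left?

4

Every state is reachable, so we keep all 8.
Initial partition by acceptance: {s4,s6} | {s0,s1,s2,s3,s5,s7}.
Refine {s0,s1,s2,s3,s5,s7} on symbol p: members go to different blocks, giving {s0,s1,s2,s3} and {s5,s7}.
Refine {s0,s1,s2,s3} on symbol p: members go to different blocks, giving {s1,s2,s3} and {s0}.
The partition is now stable with 4 blocks: {s4,s6} | {s1,s2,s3} | {s5,s7} | {s0}.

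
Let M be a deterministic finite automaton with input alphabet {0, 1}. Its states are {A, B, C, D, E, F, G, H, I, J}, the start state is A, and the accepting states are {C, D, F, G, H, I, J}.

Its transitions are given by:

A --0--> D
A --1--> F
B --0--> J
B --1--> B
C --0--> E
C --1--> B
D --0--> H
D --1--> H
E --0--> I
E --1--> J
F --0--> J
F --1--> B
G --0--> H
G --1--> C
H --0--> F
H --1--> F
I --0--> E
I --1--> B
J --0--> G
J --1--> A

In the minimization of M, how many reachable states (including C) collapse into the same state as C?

Every state is reachable, so we keep all 10.
Start with accepting vs non-accepting: {C,D,F,G,H,I,J} | {A,B,E}.
On input 0, block {C,D,F,G,H,I,J} splits into {D,F,G,H,J} and {C,I}.
Refine {D,F,G,H,J} on symbol 1: members go to different blocks, giving {D,H} and {F,J} and {G}.
On input 0, block {D,H} splits into {D} and {H}.
Refine {A,B,E} on symbol 0: members go to different blocks, giving {A} and {B} and {E}.
Split {F,J} by δ(·,0) → {F} and {J}.
Stable partition: {D} | {A} | {C,I} | {F} | {G} | {H} | {B} | {E} | {J} — 9 equivalence classes.
The equivalence class containing C is {C,I}, of size 2.

2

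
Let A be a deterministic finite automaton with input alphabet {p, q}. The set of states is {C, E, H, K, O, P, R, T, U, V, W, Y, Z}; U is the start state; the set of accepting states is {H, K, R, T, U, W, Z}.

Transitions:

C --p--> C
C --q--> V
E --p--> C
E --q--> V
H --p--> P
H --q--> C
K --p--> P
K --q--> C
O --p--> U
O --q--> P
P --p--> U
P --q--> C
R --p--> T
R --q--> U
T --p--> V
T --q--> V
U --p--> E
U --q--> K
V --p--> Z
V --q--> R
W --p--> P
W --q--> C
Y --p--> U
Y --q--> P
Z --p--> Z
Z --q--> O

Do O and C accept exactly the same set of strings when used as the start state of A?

No

First remove the unreachable states {H,W,Y}; 10 states remain.
Start with accepting vs non-accepting: {K,R,T,U,Z} | {C,E,O,P,V}.
On input p, block {K,R,T,U,Z} splits into {K,T,U} and {R,Z}.
Refine {K,T,U} on symbol q: members go to different blocks, giving {K,T} and {U}.
On input p, block {C,E,O,P,V} splits into {C,E} and {O,P} and {V}.
On input p, block {K,T} splits into {K} and {T}.
On input p, block {R,Z} splits into {R} and {Z}.
On input q, block {O,P} splits into {O} and {P}.
The partition is now stable with 9 blocks: {K} | {C,E} | {R} | {U} | {O} | {V} | {T} | {Z} | {P}.
O and C end up in different blocks, so they are distinguishable. For instance, the string 'p' is accepted from only O.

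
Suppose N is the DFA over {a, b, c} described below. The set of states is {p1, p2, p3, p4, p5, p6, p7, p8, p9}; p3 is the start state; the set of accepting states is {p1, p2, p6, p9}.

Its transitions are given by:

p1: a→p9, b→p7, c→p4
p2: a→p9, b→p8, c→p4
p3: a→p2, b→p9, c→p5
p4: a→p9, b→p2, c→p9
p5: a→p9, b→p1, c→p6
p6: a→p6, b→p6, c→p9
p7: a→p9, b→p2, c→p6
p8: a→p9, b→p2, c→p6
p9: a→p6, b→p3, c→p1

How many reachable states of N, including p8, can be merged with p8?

All states are reachable from the start state.
P0 = {p1,p2,p6,p9} | {p3,p4,p5,p7,p8}.
Refine {p1,p2,p6,p9} on symbol b: members go to different blocks, giving {p1,p2,p9} and {p6}.
On input a, block {p1,p2,p9} splits into {p1,p2} and {p9}.
Refine {p3,p4,p5,p7,p8} on symbol a: members go to different blocks, giving {p4,p5,p7,p8} and {p3}.
Split {p4,p5,p7,p8} by δ(·,c) → {p5,p7,p8} and {p4}.
Stable partition: {p1,p2} | {p5,p7,p8} | {p6} | {p9} | {p3} | {p4} — 6 equivalence classes.
State p8 belongs to the block {p5,p7,p8}, which has 3 states.

3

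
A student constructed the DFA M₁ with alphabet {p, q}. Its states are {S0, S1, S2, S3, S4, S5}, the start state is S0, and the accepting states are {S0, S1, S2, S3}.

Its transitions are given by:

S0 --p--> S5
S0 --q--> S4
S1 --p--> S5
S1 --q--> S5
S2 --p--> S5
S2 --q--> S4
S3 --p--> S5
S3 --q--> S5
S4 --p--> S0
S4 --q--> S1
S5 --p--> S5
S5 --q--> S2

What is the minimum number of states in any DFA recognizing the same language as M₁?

Reachable states from the start: {S0,S1,S2,S4,S5}. Unreachable: {S3} — drop them.
Start with accepting vs non-accepting: {S0,S1,S2} | {S4,S5}.
Refine {S4,S5} on symbol p: members go to different blocks, giving {S4} and {S5}.
Split {S0,S1,S2} by δ(·,q) → {S0,S2} and {S1}.
No further refinement is possible. Final partition (4 blocks): {S0,S2} | {S4} | {S5} | {S1}.

4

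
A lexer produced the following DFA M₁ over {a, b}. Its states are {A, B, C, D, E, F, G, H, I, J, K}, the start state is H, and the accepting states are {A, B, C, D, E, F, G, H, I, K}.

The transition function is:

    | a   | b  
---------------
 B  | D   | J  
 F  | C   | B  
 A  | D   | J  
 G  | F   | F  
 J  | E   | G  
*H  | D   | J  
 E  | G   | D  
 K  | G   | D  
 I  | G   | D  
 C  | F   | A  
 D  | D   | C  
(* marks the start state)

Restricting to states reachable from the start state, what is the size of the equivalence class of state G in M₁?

States {I,K} cannot be reached from the start state, so discard them.
Initial partition by acceptance: {A,B,C,D,E,F,G,H} | {J}.
On input b, block {A,B,C,D,E,F,G,H} splits into {C,D,E,F,G} and {A,B,H}.
Split {C,D,E,F,G} by δ(·,b) → {D,E,G} and {C,F}.
Split {D,E,G} by δ(·,a) → {D,E} and {G}.
On input a, block {D,E} splits into {D} and {E}.
Stable partition: {D} | {J} | {A,B,H} | {C,F} | {G} | {E} — 6 equivalence classes.
The equivalence class containing G is {G}, of size 1.

1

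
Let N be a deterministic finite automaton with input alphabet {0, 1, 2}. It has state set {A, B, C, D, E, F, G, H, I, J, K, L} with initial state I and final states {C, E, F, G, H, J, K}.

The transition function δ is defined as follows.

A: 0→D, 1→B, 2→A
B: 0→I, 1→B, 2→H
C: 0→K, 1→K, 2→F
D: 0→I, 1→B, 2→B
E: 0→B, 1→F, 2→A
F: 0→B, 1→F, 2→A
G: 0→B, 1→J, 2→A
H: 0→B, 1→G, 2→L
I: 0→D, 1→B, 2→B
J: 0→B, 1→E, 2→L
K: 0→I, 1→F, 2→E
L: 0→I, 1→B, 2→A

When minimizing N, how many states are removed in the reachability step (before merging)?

2

No path from I leads to C, K; the other 10 states are all reachable.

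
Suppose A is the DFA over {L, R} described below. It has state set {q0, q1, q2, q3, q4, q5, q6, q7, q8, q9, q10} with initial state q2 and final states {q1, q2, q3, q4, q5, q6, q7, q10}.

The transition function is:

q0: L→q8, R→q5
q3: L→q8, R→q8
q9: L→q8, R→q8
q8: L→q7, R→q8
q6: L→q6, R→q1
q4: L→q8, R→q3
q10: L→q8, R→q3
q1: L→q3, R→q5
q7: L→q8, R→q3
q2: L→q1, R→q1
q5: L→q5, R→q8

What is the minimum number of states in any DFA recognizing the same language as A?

Reachable states from the start: {q1,q2,q3,q5,q7,q8}. Unreachable: {q0,q4,q6,q9,q10} — drop them.
P0 = {q1,q2,q3,q5,q7} | {q8}.
On input L, block {q1,q2,q3,q5,q7} splits into {q1,q2,q5} and {q3,q7}.
Refine {q1,q2,q5} on symbol L: members go to different blocks, giving {q2,q5} and {q1}.
On input L, block {q2,q5} splits into {q2} and {q5}.
Refine {q3,q7} on symbol R: members go to different blocks, giving {q3} and {q7}.
Stable partition: {q2} | {q8} | {q3} | {q1} | {q5} | {q7} — 6 equivalence classes.

6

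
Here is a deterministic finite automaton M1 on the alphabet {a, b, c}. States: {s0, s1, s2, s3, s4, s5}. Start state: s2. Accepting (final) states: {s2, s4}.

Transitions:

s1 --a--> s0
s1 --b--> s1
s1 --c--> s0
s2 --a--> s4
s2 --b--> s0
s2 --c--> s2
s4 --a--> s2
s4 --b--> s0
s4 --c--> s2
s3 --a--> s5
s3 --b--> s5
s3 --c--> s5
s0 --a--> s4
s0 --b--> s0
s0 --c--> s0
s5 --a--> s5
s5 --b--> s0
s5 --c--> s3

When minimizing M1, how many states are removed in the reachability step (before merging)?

3

No path from s2 leads to s1, s3, s5; the other 3 states are all reachable.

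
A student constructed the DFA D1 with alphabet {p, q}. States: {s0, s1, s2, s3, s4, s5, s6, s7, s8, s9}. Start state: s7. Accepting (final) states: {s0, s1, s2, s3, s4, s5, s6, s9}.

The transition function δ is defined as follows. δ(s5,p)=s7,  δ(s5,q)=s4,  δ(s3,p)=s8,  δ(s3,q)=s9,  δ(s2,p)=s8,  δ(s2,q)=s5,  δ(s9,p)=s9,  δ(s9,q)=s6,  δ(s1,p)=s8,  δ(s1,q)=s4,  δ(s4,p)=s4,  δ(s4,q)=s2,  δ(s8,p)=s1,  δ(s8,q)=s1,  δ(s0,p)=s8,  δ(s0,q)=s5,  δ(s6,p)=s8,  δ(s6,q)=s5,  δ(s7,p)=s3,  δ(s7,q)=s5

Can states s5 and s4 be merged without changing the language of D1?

No

First remove the unreachable states {s0}; 9 states remain.
Initial partition by acceptance: {s1,s2,s3,s4,s5,s6,s9} | {s7,s8}.
Split {s1,s2,s3,s4,s5,s6,s9} by δ(·,p) → {s1,s2,s3,s5,s6} and {s4,s9}.
Split {s1,s2,s3,s5,s6} by δ(·,q) → {s1,s3,s5} and {s2,s6}.
The partition is now stable with 4 blocks: {s1,s3,s5} | {s7,s8} | {s4,s9} | {s2,s6}.
s5 and s4 end up in different blocks, so they are distinguishable. For instance, the string 'p' is accepted from only s4.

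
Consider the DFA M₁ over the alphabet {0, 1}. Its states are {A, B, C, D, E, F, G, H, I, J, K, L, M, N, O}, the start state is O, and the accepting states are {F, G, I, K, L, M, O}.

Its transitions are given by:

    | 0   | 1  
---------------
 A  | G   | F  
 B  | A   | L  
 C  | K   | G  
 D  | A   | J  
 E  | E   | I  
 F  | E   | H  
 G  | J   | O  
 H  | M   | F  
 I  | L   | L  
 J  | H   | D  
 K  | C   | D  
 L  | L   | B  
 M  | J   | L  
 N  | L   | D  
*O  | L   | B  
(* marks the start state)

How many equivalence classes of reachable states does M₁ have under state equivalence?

States {C,K,N} cannot be reached from the start state, so discard them.
Start with accepting vs non-accepting: {F,G,I,L,M,O} | {A,B,D,E,H,J}.
Refine {F,G,I,L,M,O} on symbol 0: members go to different blocks, giving {F,G,M} and {I,L,O}.
On input 1, block {F,G,M} splits into {G,M} and {F}.
Split {A,B,D,E,H,J} by δ(·,0) → {B,D,E,J} and {A,H}.
Split {B,D,E,J} by δ(·,0) → {B,D,J} and {E}.
Refine {B,D,J} on symbol 1: members go to different blocks, giving {D,J} and {B}.
Refine {I,L,O} on symbol 1: members go to different blocks, giving {L,O} and {I}.
The partition is now stable with 8 blocks: {G,M} | {D,J} | {L,O} | {F} | {A,H} | {E} | {B} | {I}.

8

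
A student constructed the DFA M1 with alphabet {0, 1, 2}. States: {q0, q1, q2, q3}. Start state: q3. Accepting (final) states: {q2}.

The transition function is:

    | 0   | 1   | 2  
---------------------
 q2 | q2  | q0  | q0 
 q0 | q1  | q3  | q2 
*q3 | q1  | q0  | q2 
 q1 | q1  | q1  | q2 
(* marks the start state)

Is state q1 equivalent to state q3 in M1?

Yes

All states are reachable from the start state.
Initial partition by acceptance: {q2} | {q0,q1,q3}.
The partition is now stable with 2 blocks: {q2} | {q0,q1,q3}.
q1 and q3 lie in the same block of the stable partition, so they are equivalent — no string distinguishes them.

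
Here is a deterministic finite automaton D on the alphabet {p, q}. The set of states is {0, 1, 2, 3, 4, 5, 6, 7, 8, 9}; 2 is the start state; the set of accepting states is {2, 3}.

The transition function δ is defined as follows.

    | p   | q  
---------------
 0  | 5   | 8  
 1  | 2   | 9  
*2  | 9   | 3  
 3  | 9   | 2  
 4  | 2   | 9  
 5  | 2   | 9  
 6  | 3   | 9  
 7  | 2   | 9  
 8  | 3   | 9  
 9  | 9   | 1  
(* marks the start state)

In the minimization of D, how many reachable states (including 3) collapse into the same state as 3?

2

Reachable states from the start: {1,2,3,9}. Unreachable: {0,4,5,6,7,8} — drop them.
P0 = {2,3} | {1,9}.
Split {1,9} by δ(·,p) → {1} and {9}.
No further refinement is possible. Final partition (3 blocks): {2,3} | {1} | {9}.
The equivalence class containing 3 is {2,3}, of size 2.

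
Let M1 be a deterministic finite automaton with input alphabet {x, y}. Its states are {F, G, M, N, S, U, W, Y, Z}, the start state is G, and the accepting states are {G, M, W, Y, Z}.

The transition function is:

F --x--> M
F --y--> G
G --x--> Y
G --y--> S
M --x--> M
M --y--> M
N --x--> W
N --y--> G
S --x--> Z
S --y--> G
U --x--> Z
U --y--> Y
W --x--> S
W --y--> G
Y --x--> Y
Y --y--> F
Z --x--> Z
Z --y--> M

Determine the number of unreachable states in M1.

3

Starting at G and following transitions, the reachable set is {F, G, M, S, Y, Z}. That leaves N, U, W unreachable — 3 in total.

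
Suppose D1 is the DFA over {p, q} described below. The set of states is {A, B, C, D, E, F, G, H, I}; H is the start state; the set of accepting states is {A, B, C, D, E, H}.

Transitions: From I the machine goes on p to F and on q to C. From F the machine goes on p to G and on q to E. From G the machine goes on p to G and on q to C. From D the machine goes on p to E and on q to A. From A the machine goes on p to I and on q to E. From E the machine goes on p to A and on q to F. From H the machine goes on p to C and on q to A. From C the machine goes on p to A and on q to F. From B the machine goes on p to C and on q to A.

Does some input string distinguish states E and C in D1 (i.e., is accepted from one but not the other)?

First remove the unreachable states {B,D}; 7 states remain.
Start with accepting vs non-accepting: {A,C,E,H} | {F,G,I}.
On input p, block {A,C,E,H} splits into {C,E,H} and {A}.
Refine {C,E,H} on symbol p: members go to different blocks, giving {C,E} and {H}.
Stable partition: {C,E} | {F,G,I} | {A} | {H} — 4 equivalence classes.
E and C lie in the same block of the stable partition, so they are equivalent — no string distinguishes them.

No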